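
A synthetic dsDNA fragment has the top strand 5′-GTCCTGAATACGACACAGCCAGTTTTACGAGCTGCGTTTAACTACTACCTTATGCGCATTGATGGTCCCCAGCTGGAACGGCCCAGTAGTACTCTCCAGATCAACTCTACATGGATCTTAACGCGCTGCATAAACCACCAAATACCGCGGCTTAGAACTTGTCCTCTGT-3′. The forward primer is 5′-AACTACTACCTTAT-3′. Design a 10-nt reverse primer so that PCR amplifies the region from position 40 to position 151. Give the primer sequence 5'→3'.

The product's 3' end on the top strand is position 151.
The reverse primer anneals to the top strand over positions 142–151, i.e. to ATACCGCGGC.
Its sequence written 5'→3' is the reverse complement: GCCGCGGTAT.

5'-GCCGCGGTAT-3'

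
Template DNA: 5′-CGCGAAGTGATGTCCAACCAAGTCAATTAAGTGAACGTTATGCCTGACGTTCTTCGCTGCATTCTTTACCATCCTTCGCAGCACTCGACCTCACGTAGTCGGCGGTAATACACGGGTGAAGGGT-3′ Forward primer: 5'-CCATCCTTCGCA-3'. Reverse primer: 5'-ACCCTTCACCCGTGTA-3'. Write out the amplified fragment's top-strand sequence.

5'-CCATCCTTCGCAGCACTCGACCTCACGTAGTCGGCGGTAATACACGGGTGAAGGGT-3'

Scanning the template, CCATCCTTCGCA occurs at positions 69–80; this primer anneals to the bottom strand there with its 3' end pointing downstream.
The reverse primer's reverse complement is TACACGGGTGAAGGGT, which matches the template at positions 109–124.
The product is the template from position 69 through 124 (56 bp).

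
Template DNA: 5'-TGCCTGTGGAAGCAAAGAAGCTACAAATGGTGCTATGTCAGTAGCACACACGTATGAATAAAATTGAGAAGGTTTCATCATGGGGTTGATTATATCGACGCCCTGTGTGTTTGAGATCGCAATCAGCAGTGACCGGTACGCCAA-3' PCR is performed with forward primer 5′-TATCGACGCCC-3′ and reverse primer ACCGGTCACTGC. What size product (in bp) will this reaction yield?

45 bp

Scanning the template, TATCGACGCCC occurs at positions 93–103; this primer anneals to the bottom strand there with its 3' end pointing downstream.
The reverse primer's reverse complement is GCAGTGACCGGT, which matches the template at positions 126–137.
The product runs from position 93 to position 137, so its length is 137 − 93 + 1 = 45 bp.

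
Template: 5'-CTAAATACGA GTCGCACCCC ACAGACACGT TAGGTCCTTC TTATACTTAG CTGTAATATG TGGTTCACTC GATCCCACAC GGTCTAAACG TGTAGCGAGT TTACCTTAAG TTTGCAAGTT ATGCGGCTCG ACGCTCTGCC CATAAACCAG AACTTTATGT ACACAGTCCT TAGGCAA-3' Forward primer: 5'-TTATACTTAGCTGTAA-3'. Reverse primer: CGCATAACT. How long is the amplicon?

The forward primer matches the template at positions 41–56.
The reverse primer's reverse complement is AGTTATGCG, which matches the template at positions 117–125.
Product length = (reverse-primer end) − (forward-primer start) + 1 = 125 − 41 + 1 = 85 bp.

85 bp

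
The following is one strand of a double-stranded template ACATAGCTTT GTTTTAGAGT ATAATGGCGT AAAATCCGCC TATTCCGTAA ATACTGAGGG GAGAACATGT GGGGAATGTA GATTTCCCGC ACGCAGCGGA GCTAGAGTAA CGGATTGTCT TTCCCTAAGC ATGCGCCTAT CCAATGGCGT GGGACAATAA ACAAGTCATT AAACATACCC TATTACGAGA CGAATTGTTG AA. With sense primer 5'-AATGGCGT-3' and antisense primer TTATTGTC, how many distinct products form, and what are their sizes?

The forward primer AATGGCGT matches the top strand at positions 23–30, 143–150.
The reverse primer's reverse complement is GACAATAA, matching at positions 153–160.
Each forward site pairs with the reverse site to give a product ending at position 160: sizes 138, 18 bp.

Two products: 138 bp, 18 bp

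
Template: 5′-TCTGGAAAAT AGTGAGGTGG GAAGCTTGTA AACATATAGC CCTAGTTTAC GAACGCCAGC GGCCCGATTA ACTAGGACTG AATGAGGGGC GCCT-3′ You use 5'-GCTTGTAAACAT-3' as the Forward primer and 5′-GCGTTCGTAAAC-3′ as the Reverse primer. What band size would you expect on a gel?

Forward primer GCTTGTAAACAT is found on the top strand at positions 24–35.
The reverse primer's reverse complement is GTTTACGAACGC, which matches the template at positions 45–56.
Amplicon spans positions 24–56: 33 bp.

33 bp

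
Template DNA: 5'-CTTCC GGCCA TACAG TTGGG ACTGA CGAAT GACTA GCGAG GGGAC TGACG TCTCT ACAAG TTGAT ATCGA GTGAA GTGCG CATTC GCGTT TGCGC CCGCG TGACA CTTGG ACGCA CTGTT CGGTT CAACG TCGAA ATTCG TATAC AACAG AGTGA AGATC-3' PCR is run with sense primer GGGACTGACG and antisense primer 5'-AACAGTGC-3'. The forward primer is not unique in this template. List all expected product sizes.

103 bp, 80 bp

The forward primer GGGACTGACG matches the top strand at positions 18–27, 41–50.
The reverse primer's reverse complement is GCACTGTT, matching at positions 113–120.
Each forward site pairs with the reverse site to give a product ending at position 120: sizes 103, 80 bp.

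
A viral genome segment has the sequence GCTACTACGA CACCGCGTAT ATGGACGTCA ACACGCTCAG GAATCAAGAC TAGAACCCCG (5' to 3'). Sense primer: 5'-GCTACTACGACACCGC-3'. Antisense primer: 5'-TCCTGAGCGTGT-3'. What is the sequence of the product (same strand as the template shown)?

The forward primer matches the template at positions 1–16.
The reverse primer's reverse complement is ACACGCTCAGGA, which matches the template at positions 31–42.
The product is the template from position 1 through 42 (42 bp).

5'-GCTACTACGACACCGCGTATATGGACGTCAACACGCTCAGGA-3'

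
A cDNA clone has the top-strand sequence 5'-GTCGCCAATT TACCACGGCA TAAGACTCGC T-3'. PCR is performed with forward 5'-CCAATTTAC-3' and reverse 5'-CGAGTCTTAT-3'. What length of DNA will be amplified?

Scanning the template, CCAATTTAC occurs at positions 5–13; this primer anneals to the bottom strand there with its 3' end pointing downstream.
Reverse complement of the reverse primer: ATAAGACTCG. This occurs on the top strand at positions 20–29.
Product length = (reverse-primer end) − (forward-primer start) + 1 = 29 − 5 + 1 = 25 bp.

25 bp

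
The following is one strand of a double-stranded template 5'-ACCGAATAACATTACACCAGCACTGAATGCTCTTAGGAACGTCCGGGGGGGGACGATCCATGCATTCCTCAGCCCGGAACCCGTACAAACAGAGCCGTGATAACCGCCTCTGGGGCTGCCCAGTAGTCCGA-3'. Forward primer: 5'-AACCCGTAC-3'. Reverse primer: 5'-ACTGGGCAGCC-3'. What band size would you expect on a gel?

The forward primer matches the template at positions 78–86.
The reverse primer's reverse complement is GGCTGCCCAGT, which matches the template at positions 114–124.
The product runs from position 78 to position 124, so its length is 124 − 78 + 1 = 47 bp.

47 bp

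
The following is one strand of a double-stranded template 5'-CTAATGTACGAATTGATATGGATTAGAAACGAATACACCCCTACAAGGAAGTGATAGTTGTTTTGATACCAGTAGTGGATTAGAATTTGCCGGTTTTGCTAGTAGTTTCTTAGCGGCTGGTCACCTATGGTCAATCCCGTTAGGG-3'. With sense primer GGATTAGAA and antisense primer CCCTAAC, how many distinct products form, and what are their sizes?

The forward primer GGATTAGAA matches the top strand at positions 20–28, 77–85.
The reverse primer's reverse complement is GTTAGGG, matching at positions 139–145.
Each forward site pairs with the reverse site to give a product ending at position 145: sizes 126, 69 bp.

Two products: 126 bp, 69 bp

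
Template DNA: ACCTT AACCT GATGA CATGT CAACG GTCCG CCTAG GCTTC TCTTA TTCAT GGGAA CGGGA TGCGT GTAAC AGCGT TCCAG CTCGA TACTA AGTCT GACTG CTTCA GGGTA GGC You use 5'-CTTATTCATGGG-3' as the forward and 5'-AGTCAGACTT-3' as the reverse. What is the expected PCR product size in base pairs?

Forward primer CTTATTCATGGG is found on the top strand at positions 42–53.
The reverse primer's reverse complement is AAGTCTGACT, which matches the template at positions 90–99.
Product length = (reverse-primer end) − (forward-primer start) + 1 = 99 − 42 + 1 = 58 bp.

58 bp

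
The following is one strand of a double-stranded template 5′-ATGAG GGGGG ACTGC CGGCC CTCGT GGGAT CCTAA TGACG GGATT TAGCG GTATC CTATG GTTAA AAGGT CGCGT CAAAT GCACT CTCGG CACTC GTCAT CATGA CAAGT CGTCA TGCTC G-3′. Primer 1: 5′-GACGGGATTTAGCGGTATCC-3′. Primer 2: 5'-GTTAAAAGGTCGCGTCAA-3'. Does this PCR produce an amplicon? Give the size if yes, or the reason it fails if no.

Primer 1 (GACGGGATTTAGCGGTATCC) matches the top strand at positions 37–56 (3' end points downstream).
Primer 2 (GTTAAAAGGTCGCGTCAA) also matches the top strand directly, at positions 61–78 — its reverse complement TTGACGCGACCTTTTAAC is not present.
Both primers anneal to the bottom strand with 3' ends pointing the same way, so neither can prime synthesis back toward the other.

No product — both primers anneal to the same strand and extend in the same direction.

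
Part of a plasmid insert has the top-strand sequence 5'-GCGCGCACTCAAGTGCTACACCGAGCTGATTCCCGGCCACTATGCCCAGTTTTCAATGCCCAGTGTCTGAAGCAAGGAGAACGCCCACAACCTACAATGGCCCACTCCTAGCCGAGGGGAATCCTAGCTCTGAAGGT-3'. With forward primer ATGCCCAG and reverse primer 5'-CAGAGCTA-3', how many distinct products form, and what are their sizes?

Two products: 91 bp, 77 bp

The forward primer ATGCCCAG matches the top strand at positions 42–49, 56–63.
The reverse primer's reverse complement is TAGCTCTG, matching at positions 125–132.
Each forward site pairs with the reverse site to give a product ending at position 132: sizes 91, 77 bp.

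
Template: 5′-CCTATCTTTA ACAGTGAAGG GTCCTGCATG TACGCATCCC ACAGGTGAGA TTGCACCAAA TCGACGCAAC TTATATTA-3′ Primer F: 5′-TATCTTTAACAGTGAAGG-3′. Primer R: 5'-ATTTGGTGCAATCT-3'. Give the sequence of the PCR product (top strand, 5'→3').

Scanning the template, TATCTTTAACAGTGAAGG occurs at positions 3–20; this primer anneals to the bottom strand there with its 3' end pointing downstream.
Taking the reverse complement of ATTTGGTGCAATCT gives AGATTGCACCAAAT, found at positions 48–61 on the template; the primer anneals here to the top strand with its 3' end pointing upstream.
The product is the template from position 3 through 61 (59 bp).

5'-TATCTTTAACAGTGAAGGGTCCTGCATGTACGCATCCCACAGGTGAGATTGCACCAAAT-3'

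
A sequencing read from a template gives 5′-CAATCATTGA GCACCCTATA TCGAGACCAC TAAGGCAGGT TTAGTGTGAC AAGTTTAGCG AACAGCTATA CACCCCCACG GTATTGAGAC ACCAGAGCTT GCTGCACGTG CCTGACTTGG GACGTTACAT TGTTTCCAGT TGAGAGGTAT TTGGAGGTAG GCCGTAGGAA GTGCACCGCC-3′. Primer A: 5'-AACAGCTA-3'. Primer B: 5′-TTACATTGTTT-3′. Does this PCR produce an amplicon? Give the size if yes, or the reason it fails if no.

Primer A (AACAGCTA) matches the top strand at positions 61–68 (3' end points downstream).
Primer B (TTACATTGTTT) also matches the top strand directly, at positions 125–135 — its reverse complement AAACAATGTAA is not present.
Both primers anneal to the bottom strand with 3' ends pointing the same way, so neither can prime synthesis back toward the other.

No product — both primers anneal to the same strand and extend in the same direction.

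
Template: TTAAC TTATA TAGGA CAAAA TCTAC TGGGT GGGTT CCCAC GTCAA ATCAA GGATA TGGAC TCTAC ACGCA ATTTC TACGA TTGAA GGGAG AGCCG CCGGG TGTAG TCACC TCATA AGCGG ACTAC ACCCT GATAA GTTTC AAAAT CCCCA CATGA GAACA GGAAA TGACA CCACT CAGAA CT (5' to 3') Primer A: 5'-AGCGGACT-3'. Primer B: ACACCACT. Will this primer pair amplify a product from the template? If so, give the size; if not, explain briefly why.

No product — both primers anneal to the same strand and extend in the same direction.

Primer A (AGCGGACT) matches the top strand at positions 116–123 (3' end points downstream).
Primer B (ACACCACT) also matches the top strand directly, at positions 168–175 — its reverse complement AGTGGTGT is not present.
Both primers anneal to the bottom strand with 3' ends pointing the same way, so neither can prime synthesis back toward the other.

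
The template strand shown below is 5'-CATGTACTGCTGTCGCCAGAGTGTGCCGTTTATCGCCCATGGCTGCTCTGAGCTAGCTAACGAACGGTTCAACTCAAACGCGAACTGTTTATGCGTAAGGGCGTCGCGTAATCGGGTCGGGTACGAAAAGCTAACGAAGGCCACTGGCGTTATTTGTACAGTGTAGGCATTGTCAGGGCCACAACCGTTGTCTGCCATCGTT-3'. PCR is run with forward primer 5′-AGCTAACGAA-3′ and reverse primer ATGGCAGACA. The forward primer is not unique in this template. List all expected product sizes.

The forward primer AGCTAACGAA matches the top strand at positions 55–64, 129–138.
The reverse primer's reverse complement is TGTCTGCCAT, matching at positions 189–198.
Each forward site pairs with the reverse site to give a product ending at position 198: sizes 144, 70 bp.

144 bp, 70 bp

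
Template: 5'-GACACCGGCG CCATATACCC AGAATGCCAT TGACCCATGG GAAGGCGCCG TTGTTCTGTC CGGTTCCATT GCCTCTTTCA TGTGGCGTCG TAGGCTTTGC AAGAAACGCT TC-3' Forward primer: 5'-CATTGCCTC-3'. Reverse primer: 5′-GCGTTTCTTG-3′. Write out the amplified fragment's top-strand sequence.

5'-CATTGCCTCTTTCATGTGGCGTCGTAGGCTTTGCAAGAAACGC-3'

Scanning the template, CATTGCCTC occurs at positions 67–75; this primer anneals to the bottom strand there with its 3' end pointing downstream.
Reverse complement of the reverse primer: CAAGAAACGC. This occurs on the top strand at positions 100–109.
The product is the template from position 67 through 109 (43 bp).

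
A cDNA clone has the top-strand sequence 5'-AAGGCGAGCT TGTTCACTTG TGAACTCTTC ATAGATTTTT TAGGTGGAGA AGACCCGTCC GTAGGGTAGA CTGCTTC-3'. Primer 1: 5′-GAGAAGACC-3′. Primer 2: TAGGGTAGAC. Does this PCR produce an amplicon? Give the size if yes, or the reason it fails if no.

No product — both primers anneal to the same strand and extend in the same direction.

Primer 1 (GAGAAGACC) matches the top strand at positions 47–55 (3' end points downstream).
Primer 2 (TAGGGTAGAC) also matches the top strand directly, at positions 62–71 — its reverse complement GTCTACCCTA is not present.
Both primers anneal to the bottom strand with 3' ends pointing the same way, so neither can prime synthesis back toward the other.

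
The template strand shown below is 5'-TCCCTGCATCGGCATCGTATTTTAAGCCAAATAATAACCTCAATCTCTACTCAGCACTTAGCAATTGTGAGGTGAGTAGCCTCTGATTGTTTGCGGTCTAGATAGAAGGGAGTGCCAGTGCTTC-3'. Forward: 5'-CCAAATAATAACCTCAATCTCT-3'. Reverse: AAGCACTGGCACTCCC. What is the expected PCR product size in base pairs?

97 bp

The forward primer matches the template at positions 27–48.
Reverse complement of the reverse primer: GGGAGTGCCAGTGCTT. This occurs on the top strand at positions 108–123.
Amplicon spans positions 27–123: 97 bp.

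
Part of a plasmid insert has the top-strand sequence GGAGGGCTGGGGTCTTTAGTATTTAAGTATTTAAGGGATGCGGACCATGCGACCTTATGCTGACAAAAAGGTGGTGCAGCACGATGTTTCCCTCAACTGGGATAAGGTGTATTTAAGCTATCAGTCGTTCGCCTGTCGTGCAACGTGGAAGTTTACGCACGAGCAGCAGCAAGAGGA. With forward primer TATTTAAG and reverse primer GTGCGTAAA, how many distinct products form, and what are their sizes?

The forward primer TATTTAAG matches the top strand at positions 20–27, 28–35, 110–117.
The reverse primer's reverse complement is TTTACGCAC, matching at positions 152–160.
Each forward site pairs with the reverse site to give a product ending at position 160: sizes 141, 133, 51 bp.

Three products: 141 bp, 133 bp, 51 bp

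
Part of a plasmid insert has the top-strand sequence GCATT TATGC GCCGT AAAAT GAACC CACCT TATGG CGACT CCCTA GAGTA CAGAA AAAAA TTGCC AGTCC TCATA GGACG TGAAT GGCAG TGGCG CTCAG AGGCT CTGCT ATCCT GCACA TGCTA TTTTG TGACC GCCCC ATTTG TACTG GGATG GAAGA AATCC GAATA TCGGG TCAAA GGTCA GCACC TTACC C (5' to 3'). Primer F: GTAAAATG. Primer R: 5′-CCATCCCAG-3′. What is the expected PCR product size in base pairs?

143 bp

Scanning the template, GTAAAATG occurs at positions 14–21; this primer anneals to the bottom strand there with its 3' end pointing downstream.
The reverse primer's reverse complement is CTGGGATGG, which matches the template at positions 148–156.
The product runs from position 14 to position 156, so its length is 156 − 14 + 1 = 143 bp.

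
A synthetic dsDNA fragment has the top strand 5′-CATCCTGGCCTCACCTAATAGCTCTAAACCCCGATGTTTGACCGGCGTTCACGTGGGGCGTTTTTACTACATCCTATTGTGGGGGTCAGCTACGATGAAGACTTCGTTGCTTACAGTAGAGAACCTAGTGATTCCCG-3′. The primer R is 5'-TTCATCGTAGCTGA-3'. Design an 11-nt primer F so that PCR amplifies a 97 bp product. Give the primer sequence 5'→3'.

5'-TCCTGGCCTCA-3'

The reverse primer's reverse complement TCAGCTACGATGAA matches the template at positions 86–99, so the product ends at position 99.
A 97 bp product then starts at position 99 − 97 + 1 = 3.
The forward primer is identical to the top strand there: TCCTGGCCTCA.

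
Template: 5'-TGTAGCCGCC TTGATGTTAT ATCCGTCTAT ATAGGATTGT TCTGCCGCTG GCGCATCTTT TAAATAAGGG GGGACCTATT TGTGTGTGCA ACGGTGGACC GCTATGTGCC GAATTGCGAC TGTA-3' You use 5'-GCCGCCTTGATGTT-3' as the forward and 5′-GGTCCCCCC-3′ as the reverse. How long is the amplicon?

Scanning the template, GCCGCCTTGATGTT occurs at positions 5–18; this primer anneals to the bottom strand there with its 3' end pointing downstream.
Taking the reverse complement of GGTCCCCCC gives GGGGGGACC, found at positions 68–76 on the template; the primer anneals here to the top strand with its 3' end pointing upstream.
Amplicon spans positions 5–76: 72 bp.

72 bp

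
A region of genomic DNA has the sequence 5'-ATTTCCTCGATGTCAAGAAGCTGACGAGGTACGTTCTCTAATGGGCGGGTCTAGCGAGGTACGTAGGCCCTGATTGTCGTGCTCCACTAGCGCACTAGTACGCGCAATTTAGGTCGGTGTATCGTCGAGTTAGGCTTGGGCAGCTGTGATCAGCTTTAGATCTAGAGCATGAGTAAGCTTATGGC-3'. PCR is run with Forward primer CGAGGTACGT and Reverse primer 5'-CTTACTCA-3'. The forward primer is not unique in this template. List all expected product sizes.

The forward primer CGAGGTACGT matches the top strand at positions 25–34, 55–64.
The reverse primer's reverse complement is TGAGTAAG, matching at positions 170–177.
Each forward site pairs with the reverse site to give a product ending at position 177: sizes 153, 123 bp.

153 bp, 123 bp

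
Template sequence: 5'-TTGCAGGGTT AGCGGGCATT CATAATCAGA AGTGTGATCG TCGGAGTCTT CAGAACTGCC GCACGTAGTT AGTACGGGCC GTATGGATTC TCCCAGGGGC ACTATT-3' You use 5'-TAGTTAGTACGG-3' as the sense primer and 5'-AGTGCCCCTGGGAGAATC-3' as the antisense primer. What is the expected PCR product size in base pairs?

The forward primer matches the template at positions 66–77.
The reverse primer's reverse complement is GATTCTCCCAGGGGCACT, which matches the template at positions 86–103.
The product runs from position 66 to position 103, so its length is 103 − 66 + 1 = 38 bp.

38 bp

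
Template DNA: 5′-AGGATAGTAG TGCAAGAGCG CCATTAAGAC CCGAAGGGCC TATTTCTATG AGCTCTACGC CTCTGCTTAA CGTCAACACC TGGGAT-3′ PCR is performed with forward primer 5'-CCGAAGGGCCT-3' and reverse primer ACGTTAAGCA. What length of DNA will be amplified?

43 bp

Forward primer CCGAAGGGCCT is found on the top strand at positions 31–41.
Reverse complement of the reverse primer: TGCTTAACGT. This occurs on the top strand at positions 64–73.
The product runs from position 31 to position 73, so its length is 73 − 31 + 1 = 43 bp.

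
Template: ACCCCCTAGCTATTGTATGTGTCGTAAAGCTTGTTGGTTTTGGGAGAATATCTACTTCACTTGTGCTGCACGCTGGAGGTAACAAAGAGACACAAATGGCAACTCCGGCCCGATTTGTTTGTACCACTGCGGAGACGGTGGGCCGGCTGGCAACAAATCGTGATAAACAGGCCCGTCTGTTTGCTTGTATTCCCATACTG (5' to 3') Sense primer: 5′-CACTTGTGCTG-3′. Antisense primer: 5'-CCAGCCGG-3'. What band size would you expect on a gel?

93 bp

Scanning the template, CACTTGTGCTG occurs at positions 58–68; this primer anneals to the bottom strand there with its 3' end pointing downstream.
Reverse complement of the reverse primer: CCGGCTGG. This occurs on the top strand at positions 143–150.
Product length = (reverse-primer end) − (forward-primer start) + 1 = 150 − 58 + 1 = 93 bp.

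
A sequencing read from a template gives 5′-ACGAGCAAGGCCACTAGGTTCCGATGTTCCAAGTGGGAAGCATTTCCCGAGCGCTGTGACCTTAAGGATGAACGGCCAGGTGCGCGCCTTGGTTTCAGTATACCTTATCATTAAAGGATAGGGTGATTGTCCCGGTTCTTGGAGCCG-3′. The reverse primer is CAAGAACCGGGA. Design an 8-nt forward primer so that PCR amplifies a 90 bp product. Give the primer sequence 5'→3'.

The reverse primer's reverse complement TCCCGGTTCTTG matches the template at positions 130–141, so the product ends at position 141.
A 90 bp product then starts at position 141 − 90 + 1 = 52.
The forward primer is identical to the top strand there: CGCTGTGA.

5'-CGCTGTGA-3'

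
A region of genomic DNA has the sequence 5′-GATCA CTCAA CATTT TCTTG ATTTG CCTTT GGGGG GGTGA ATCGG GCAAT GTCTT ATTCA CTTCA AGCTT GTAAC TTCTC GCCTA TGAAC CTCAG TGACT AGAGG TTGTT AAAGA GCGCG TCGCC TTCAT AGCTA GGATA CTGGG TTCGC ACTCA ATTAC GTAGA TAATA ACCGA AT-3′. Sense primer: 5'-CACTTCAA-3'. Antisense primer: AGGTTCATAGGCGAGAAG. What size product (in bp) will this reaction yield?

34 bp

Forward primer CACTTCAA is found on the top strand at positions 59–66.
Reverse complement of the reverse primer: CTTCTCGCCTATGAACCT. This occurs on the top strand at positions 75–92.
Product length = (reverse-primer end) − (forward-primer start) + 1 = 92 − 59 + 1 = 34 bp.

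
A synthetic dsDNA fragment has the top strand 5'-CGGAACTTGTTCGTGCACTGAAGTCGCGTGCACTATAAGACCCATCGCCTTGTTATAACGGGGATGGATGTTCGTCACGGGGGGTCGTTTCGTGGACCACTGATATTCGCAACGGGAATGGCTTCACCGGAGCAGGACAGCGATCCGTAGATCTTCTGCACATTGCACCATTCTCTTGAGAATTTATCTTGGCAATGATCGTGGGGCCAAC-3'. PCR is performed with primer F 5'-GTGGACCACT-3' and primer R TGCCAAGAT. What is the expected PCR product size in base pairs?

103 bp

The forward primer matches the template at positions 92–101.
The reverse primer's reverse complement is ATCTTGGCA, which matches the template at positions 186–194.
Amplicon spans positions 92–194: 103 bp.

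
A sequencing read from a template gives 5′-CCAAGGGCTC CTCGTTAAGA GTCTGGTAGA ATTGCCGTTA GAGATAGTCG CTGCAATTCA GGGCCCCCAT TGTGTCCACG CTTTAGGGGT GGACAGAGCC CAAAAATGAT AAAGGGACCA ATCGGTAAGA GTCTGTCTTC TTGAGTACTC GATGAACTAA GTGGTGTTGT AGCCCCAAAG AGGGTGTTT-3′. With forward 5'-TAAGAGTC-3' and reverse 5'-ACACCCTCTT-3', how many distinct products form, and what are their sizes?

Two products: 172 bp, 62 bp

The forward primer TAAGAGTC matches the top strand at positions 16–23, 126–133.
The reverse primer's reverse complement is AAGAGGGTGT, matching at positions 178–187.
Each forward site pairs with the reverse site to give a product ending at position 187: sizes 172, 62 bp.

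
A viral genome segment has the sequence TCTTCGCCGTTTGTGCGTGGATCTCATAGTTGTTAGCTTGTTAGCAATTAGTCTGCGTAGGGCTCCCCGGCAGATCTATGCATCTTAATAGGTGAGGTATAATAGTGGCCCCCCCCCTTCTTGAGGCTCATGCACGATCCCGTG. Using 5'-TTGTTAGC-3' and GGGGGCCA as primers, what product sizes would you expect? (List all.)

84 bp, 76 bp

The forward primer TTGTTAGC matches the top strand at positions 30–37, 38–45.
The reverse primer's reverse complement is TGGCCCCC, matching at positions 106–113.
Each forward site pairs with the reverse site to give a product ending at position 113: sizes 84, 76 bp.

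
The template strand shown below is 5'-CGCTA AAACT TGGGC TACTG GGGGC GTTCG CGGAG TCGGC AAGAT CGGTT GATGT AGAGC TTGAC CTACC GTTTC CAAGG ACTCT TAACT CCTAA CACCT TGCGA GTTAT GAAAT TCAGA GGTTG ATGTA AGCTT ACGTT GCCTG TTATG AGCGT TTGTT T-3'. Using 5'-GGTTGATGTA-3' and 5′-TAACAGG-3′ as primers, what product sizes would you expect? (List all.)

102 bp, 28 bp

The forward primer GGTTGATGTA matches the top strand at positions 47–56, 121–130.
The reverse primer's reverse complement is CCTGTTA, matching at positions 142–148.
Each forward site pairs with the reverse site to give a product ending at position 148: sizes 102, 28 bp.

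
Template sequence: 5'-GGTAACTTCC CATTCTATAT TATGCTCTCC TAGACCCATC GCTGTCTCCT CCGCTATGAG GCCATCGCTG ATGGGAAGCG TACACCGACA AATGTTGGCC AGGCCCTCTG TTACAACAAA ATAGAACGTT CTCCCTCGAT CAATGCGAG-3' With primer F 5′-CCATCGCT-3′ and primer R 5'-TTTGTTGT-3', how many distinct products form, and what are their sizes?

The forward primer CCATCGCT matches the top strand at positions 36–43, 62–69.
The reverse primer's reverse complement is ACAACAAA, matching at positions 113–120.
Each forward site pairs with the reverse site to give a product ending at position 120: sizes 85, 59 bp.

Two products: 85 bp, 59 bp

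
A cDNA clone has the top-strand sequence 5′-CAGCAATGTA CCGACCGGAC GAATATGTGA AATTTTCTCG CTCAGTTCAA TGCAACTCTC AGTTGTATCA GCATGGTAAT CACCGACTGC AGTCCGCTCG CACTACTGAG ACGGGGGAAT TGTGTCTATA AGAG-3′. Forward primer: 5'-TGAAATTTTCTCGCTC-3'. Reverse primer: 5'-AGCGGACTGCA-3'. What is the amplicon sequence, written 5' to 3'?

Scanning the template, TGAAATTTTCTCGCTC occurs at positions 28–43; this primer anneals to the bottom strand there with its 3' end pointing downstream.
Reverse complement of the reverse primer: TGCAGTCCGCT. This occurs on the top strand at positions 88–98.
The product is the template from position 28 through 98 (71 bp).

5'-TGAAATTTTCTCGCTCAGTTCAATGCAACTCTCAGTTGTATCAGCATGGTAATCACCGACTGCAGTCCGCT-3'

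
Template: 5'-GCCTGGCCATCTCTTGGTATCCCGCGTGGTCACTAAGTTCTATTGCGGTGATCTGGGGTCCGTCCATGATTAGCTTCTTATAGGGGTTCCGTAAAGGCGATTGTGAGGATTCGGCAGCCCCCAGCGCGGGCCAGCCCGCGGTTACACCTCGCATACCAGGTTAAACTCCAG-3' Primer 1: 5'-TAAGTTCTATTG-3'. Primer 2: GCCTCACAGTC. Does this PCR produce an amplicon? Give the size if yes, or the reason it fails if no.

No product — primer 2 has no binding site in the template.

Primer 2 (GCCTCACAGTC) does not match the top strand, and its reverse complement GACTGTGAGGC does not match either.
With no annealing site for primer 2, no amplification occurs.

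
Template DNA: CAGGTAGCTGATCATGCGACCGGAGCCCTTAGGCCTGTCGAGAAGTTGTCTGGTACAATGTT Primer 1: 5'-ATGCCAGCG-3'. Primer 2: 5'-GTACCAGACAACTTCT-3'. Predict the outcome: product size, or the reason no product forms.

No product — primer 1 has no binding site in the template.

Primer 1 (ATGCCAGCG) does not match the top strand, and its reverse complement CGCTGGCAT does not match either.
With no annealing site for primer 1, no amplification occurs.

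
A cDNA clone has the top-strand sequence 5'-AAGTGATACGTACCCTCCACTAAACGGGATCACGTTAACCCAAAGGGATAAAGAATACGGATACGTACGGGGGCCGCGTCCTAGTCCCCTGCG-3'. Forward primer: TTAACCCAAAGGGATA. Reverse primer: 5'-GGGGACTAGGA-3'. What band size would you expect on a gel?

Forward primer TTAACCCAAAGGGATA is found on the top strand at positions 35–50.
Taking the reverse complement of GGGGACTAGGA gives TCCTAGTCCCC, found at positions 79–89 on the template; the primer anneals here to the top strand with its 3' end pointing upstream.
Product length = (reverse-primer end) − (forward-primer start) + 1 = 89 − 35 + 1 = 55 bp.

55 bp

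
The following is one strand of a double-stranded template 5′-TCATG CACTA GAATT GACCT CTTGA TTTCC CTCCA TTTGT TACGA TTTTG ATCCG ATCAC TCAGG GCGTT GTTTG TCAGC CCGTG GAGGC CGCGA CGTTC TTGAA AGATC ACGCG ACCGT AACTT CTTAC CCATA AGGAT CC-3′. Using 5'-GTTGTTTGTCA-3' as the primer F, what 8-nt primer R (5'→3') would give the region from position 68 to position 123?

5'-GTTACGGT-3'

The product's 3' end on the top strand is position 123.
The reverse primer anneals to the top strand over positions 116–123, i.e. to ACCGTAAC.
Its sequence written 5'→3' is the reverse complement: GTTACGGT.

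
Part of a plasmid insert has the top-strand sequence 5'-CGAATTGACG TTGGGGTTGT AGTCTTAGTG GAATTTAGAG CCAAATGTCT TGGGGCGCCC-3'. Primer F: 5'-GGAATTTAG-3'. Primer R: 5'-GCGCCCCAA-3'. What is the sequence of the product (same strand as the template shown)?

5'-GGAATTTAGAGCCAAATGTCTTGGGGCGC-3'

The forward primer matches the template at positions 30–38.
Reverse complement of the reverse primer: TTGGGGCGC. This occurs on the top strand at positions 50–58.
The product is the template from position 30 through 58 (29 bp).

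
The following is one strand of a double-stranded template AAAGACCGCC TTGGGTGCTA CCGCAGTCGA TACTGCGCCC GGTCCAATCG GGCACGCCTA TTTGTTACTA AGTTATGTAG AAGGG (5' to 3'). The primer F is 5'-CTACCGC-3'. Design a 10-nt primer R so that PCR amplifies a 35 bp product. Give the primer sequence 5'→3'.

5'-CCCGATTGGA-3'

The forward primer binds at positions 18–24, so a 35 bp product ends at position 18 + 35 − 1 = 52.
The reverse primer anneals to the top strand over positions 43–52, i.e. to TCCAATCGGG.
Its sequence written 5'→3' is the reverse complement: CCCGATTGGA.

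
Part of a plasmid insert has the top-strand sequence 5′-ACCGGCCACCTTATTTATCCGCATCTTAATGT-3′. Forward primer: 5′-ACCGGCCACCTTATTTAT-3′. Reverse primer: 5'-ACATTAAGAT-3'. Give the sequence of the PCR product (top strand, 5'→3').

5'-ACCGGCCACCTTATTTATCCGCATCTTAATGT-3'

Forward primer ACCGGCCACCTTATTTAT is found on the top strand at positions 1–18.
Taking the reverse complement of ACATTAAGAT gives ATCTTAATGT, found at positions 23–32 on the template; the primer anneals here to the top strand with its 3' end pointing upstream.
The product is the template from position 1 through 32 (32 bp).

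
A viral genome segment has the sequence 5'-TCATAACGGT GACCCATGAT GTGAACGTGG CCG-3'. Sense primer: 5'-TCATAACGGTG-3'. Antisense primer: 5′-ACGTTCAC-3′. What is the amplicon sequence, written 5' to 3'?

Scanning the template, TCATAACGGTG occurs at positions 1–11; this primer anneals to the bottom strand there with its 3' end pointing downstream.
Reverse complement of the reverse primer: GTGAACGT. This occurs on the top strand at positions 21–28.
The product is the template from position 1 through 28 (28 bp).

5'-TCATAACGGTGACCCATGATGTGAACGT-3'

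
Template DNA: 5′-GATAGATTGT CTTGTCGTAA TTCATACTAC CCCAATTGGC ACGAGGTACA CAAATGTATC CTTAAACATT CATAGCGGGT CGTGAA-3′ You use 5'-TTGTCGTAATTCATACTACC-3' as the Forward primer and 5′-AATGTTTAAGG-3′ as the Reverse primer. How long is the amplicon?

The forward primer matches the template at positions 12–31.
Reverse complement of the reverse primer: CCTTAAACATT. This occurs on the top strand at positions 60–70.
Amplicon spans positions 12–70: 59 bp.

59 bp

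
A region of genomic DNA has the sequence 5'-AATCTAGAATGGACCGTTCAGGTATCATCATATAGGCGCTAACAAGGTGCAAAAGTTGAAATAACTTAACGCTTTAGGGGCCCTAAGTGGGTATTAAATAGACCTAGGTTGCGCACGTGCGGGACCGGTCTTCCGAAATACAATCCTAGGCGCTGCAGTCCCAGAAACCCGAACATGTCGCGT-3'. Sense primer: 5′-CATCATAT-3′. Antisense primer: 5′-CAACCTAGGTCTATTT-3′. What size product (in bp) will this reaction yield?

The forward primer matches the template at positions 26–33.
The reverse primer's reverse complement is AAATAGACCTAGGTTG, which matches the template at positions 96–111.
Product length = (reverse-primer end) − (forward-primer start) + 1 = 111 − 26 + 1 = 86 bp.

86 bp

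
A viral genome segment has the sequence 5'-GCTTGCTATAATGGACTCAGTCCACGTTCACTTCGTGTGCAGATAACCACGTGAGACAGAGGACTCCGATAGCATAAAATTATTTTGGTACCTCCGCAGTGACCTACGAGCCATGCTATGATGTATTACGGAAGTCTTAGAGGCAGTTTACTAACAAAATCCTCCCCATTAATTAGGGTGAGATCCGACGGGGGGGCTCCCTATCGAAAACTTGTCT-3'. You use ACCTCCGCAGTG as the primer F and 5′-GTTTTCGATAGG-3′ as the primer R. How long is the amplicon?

Forward primer ACCTCCGCAGTG is found on the top strand at positions 90–101.
Taking the reverse complement of GTTTTCGATAGG gives CCTATCGAAAAC, found at positions 200–211 on the template; the primer anneals here to the top strand with its 3' end pointing upstream.
Amplicon spans positions 90–211: 122 bp.

122 bp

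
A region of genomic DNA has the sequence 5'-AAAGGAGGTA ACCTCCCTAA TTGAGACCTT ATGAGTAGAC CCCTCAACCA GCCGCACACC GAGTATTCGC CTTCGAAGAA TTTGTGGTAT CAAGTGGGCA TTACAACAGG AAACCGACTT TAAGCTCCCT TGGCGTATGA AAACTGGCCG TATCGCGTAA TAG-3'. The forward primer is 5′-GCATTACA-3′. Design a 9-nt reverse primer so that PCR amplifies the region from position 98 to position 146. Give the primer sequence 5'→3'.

The product's 3' end on the top strand is position 146.
The reverse primer anneals to the top strand over positions 138–146, i.e. to TGAAAACTG.
Its sequence written 5'→3' is the reverse complement: CAGTTTTCA.

5'-CAGTTTTCA-3'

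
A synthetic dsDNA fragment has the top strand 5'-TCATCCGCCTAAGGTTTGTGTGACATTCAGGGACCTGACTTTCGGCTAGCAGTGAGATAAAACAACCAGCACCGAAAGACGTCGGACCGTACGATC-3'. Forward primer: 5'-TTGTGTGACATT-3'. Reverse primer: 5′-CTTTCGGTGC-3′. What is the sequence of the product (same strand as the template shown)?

The forward primer matches the template at positions 16–27.
Reverse complement of the reverse primer: GCACCGAAAG. This occurs on the top strand at positions 69–78.
The product is the template from position 16 through 78 (63 bp).

5'-TTGTGTGACATTCAGGGACCTGACTTTCGGCTAGCAGTGAGATAAAACAACCAGCACCGAAAG-3'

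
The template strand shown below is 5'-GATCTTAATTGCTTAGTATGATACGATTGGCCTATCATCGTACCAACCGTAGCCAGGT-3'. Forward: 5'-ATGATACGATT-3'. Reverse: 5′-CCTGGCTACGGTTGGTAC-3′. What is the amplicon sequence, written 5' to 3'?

Forward primer ATGATACGATT is found on the top strand at positions 18–28.
Taking the reverse complement of CCTGGCTACGGTTGGTAC gives GTACCAACCGTAGCCAGG, found at positions 40–57 on the template; the primer anneals here to the top strand with its 3' end pointing upstream.
The product is the template from position 18 through 57 (40 bp).

5'-ATGATACGATTGGCCTATCATCGTACCAACCGTAGCCAGG-3'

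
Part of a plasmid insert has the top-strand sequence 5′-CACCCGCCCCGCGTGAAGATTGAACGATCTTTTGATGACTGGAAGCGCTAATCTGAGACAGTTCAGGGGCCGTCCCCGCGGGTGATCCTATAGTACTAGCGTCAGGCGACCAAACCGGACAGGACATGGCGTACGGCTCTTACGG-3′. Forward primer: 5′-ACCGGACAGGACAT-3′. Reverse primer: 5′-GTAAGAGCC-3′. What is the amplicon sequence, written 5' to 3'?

5'-ACCGGACAGGACATGGCGTACGGCTCTTAC-3'

Scanning the template, ACCGGACAGGACAT occurs at positions 114–127; this primer anneals to the bottom strand there with its 3' end pointing downstream.
Taking the reverse complement of GTAAGAGCC gives GGCTCTTAC, found at positions 135–143 on the template; the primer anneals here to the top strand with its 3' end pointing upstream.
The product is the template from position 114 through 143 (30 bp).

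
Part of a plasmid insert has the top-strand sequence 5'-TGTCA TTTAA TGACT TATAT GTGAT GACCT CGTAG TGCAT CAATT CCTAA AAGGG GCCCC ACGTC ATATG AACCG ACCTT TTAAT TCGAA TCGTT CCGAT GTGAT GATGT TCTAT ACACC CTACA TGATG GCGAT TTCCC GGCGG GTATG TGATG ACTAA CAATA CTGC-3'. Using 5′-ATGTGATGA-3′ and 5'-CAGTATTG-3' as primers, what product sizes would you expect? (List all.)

The forward primer ATGTGATGA matches the top strand at positions 19–27, 99–107, 148–156.
The reverse primer's reverse complement is CAATACTG, matching at positions 161–168.
Each forward site pairs with the reverse site to give a product ending at position 168: sizes 150, 70, 21 bp.

150 bp, 70 bp, 21 bp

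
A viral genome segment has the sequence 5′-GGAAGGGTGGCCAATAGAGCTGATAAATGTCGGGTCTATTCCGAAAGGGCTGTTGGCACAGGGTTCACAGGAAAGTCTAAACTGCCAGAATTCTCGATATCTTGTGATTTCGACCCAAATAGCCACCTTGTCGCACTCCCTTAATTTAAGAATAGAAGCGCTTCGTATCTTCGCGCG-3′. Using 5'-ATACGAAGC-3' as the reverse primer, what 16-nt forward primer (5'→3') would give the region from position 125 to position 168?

The reverse primer's reverse complement GCTTCGTAT matches the template at positions 160–168; the product starts at position 125.
The forward primer is identical to the top strand over positions 125–140: ACCTTGTCGCACTCCC.

5'-ACCTTGTCGCACTCCC-3'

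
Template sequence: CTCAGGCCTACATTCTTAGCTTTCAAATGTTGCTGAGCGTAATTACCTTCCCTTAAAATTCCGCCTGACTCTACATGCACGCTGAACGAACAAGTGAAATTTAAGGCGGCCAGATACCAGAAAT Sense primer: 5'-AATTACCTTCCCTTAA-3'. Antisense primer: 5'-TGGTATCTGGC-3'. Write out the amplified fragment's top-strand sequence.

5'-AATTACCTTCCCTTAAAATTCCGCCTGACTCTACATGCACGCTGAACGAACAAGTGAAATTTAAGGCGGCCAGATACCA-3'

The forward primer matches the template at positions 41–56.
The reverse primer's reverse complement is GCCAGATACCA, which matches the template at positions 109–119.
The product is the template from position 41 through 119 (79 bp).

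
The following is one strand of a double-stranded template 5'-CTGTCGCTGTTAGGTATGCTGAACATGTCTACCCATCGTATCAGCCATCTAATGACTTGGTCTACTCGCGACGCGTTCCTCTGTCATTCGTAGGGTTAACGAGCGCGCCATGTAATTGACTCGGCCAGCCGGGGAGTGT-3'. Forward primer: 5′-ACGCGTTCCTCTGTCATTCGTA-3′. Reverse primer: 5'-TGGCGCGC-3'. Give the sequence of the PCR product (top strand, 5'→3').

The forward primer matches the template at positions 71–92.
The reverse primer's reverse complement is GCGCGCCA, which matches the template at positions 103–110.
The product is the template from position 71 through 110 (40 bp).

5'-ACGCGTTCCTCTGTCATTCGTAGGGTTAACGAGCGCGCCA-3'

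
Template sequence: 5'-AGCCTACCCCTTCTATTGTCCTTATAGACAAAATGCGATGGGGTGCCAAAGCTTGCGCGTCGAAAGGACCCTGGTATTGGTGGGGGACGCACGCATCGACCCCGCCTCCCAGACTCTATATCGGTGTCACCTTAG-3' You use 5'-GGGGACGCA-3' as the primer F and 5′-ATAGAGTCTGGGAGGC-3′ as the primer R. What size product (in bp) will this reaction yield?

37 bp

The forward primer matches the template at positions 83–91.
Taking the reverse complement of ATAGAGTCTGGGAGGC gives GCCTCCCAGACTCTAT, found at positions 104–119 on the template; the primer anneals here to the top strand with its 3' end pointing upstream.
Product length = (reverse-primer end) − (forward-primer start) + 1 = 119 − 83 + 1 = 37 bp.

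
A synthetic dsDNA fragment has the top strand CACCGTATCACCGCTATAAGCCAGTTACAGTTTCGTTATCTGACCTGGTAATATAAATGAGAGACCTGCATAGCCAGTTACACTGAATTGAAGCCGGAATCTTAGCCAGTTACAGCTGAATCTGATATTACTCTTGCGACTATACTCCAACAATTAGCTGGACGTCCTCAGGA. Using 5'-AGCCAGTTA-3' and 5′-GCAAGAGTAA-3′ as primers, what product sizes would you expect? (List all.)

The forward primer AGCCAGTTA matches the top strand at positions 19–27, 72–80, 104–112.
The reverse primer's reverse complement is TTACTCTTGC, matching at positions 128–137.
Each forward site pairs with the reverse site to give a product ending at position 137: sizes 119, 66, 34 bp.

119 bp, 66 bp, 34 bp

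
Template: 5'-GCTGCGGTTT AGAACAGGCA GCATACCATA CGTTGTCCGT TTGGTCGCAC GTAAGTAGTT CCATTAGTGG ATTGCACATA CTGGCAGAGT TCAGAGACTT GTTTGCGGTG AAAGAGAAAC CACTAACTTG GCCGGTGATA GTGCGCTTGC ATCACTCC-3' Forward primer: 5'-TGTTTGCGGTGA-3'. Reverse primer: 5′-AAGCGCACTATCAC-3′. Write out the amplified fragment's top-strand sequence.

Scanning the template, TGTTTGCGGTGA occurs at positions 100–111; this primer anneals to the bottom strand there with its 3' end pointing downstream.
Taking the reverse complement of AAGCGCACTATCAC gives GTGATAGTGCGCTT, found at positions 135–148 on the template; the primer anneals here to the top strand with its 3' end pointing upstream.
The product is the template from position 100 through 148 (49 bp).

5'-TGTTTGCGGTGAAAGAGAAACCACTAACTTGGCCGGTGATAGTGCGCTT-3'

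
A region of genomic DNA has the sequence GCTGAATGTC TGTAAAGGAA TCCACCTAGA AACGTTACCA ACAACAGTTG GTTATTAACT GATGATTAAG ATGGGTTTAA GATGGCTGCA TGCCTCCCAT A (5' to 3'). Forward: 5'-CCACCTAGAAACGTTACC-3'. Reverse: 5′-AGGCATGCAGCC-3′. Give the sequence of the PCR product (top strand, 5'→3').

Forward primer CCACCTAGAAACGTTACC is found on the top strand at positions 22–39.
The reverse primer's reverse complement is GGCTGCATGCCT, which matches the template at positions 84–95.
The product is the template from position 22 through 95 (74 bp).

5'-CCACCTAGAAACGTTACCAACAACAGTTGGTTATTAACTGATGATTAAGATGGGTTTAAGATGGCTGCATGCCT-3'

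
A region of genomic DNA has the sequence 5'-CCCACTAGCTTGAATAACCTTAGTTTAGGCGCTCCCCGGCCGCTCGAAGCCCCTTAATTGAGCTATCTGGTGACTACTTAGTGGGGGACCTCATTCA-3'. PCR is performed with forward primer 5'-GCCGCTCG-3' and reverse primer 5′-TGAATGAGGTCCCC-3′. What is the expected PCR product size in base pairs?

Scanning the template, GCCGCTCG occurs at positions 39–46; this primer anneals to the bottom strand there with its 3' end pointing downstream.
Taking the reverse complement of TGAATGAGGTCCCC gives GGGGACCTCATTCA, found at positions 84–97 on the template; the primer anneals here to the top strand with its 3' end pointing upstream.
Amplicon spans positions 39–97: 59 bp.

59 bp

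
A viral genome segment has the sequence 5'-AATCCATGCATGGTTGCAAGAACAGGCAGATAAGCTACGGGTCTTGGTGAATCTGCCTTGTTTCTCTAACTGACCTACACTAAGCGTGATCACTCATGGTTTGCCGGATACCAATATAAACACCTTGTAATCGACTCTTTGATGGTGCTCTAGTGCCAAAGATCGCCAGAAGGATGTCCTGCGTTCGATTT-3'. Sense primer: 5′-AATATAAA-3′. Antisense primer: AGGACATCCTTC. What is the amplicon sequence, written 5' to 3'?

5'-AATATAAACACCTTGTAATCGACTCTTTGATGGTGCTCTAGTGCCAAAGATCGCCAGAAGGATGTCCT-3'

Forward primer AATATAAA is found on the top strand at positions 113–120.
The reverse primer's reverse complement is GAAGGATGTCCT, which matches the template at positions 169–180.
The product is the template from position 113 through 180 (68 bp).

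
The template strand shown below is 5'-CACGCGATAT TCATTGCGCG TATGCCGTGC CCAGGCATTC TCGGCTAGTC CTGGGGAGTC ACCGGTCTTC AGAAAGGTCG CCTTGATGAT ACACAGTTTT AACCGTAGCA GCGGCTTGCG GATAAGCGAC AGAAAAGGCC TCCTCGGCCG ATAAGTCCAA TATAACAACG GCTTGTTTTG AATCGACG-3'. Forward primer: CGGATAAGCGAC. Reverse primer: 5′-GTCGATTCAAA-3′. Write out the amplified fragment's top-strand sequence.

Forward primer CGGATAAGCGAC is found on the top strand at positions 119–130.
Reverse complement of the reverse primer: TTTGAATCGAC. This occurs on the top strand at positions 177–187.
The product is the template from position 119 through 187 (69 bp).

5'-CGGATAAGCGACAGAAAAGGCCTCCTCGGCCGATAAGTCCAATATAACAACGGCTTGTTTTGAATCGAC-3'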